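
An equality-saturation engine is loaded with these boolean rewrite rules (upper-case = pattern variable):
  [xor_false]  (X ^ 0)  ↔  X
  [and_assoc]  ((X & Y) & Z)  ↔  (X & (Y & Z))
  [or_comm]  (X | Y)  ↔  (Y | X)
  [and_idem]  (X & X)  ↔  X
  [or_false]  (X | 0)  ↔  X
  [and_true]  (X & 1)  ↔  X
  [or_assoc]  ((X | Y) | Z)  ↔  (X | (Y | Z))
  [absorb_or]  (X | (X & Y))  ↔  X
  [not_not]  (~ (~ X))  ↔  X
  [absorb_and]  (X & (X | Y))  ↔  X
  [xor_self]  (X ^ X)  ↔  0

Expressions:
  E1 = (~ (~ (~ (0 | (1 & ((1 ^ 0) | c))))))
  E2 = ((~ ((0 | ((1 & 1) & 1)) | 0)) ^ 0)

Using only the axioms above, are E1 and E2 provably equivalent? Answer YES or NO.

step 1: not_not (→) rewrites (~ (~ (0 | (1 & ((1 ^ 0) | c))))) into (0 | (1 & ((1 ^ 0) | c))), now (~ (0 | (1 & ((1 ^ 0) | c))))
step 2: xor_false (→) rewrites (1 ^ 0) into 1, now (~ (0 | (1 & (1 | c))))
step 3: absorb_and (→) rewrites (1 & (1 | c)) into 1, now (~ (0 | 1))
step 4: xor_false (←) rewrites (~ (0 | 1)) into ((~ (0 | 1)) ^ 0)
step 5: and_true (←) rewrites 1 into (1 & 1), now ((~ (0 | (1 & 1))) ^ 0)
step 6: or_false (←) rewrites (0 | (1 & 1)) into ((0 | (1 & 1)) | 0), now ((~ ((0 | (1 & 1)) | 0)) ^ 0)
step 7: and_true (←) rewrites (1 & 1) into ((1 & 1) & 1), which is E2

YES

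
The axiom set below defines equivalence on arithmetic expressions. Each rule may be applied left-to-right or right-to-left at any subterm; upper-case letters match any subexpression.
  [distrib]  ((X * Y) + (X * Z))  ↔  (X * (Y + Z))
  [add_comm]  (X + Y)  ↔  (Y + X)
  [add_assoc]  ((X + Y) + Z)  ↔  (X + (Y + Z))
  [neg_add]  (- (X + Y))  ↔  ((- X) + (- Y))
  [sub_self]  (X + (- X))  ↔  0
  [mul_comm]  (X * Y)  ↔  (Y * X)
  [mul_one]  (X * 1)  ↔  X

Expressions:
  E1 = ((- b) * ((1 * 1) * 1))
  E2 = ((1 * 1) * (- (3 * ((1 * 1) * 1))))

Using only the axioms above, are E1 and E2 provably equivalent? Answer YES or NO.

Every axiom is a valid identity, so a rewrite proof would force E1 and E2 to agree under every assignment.
At b=0: E1 = 0 but E2 = -3; they differ, so no derivation exists.

NO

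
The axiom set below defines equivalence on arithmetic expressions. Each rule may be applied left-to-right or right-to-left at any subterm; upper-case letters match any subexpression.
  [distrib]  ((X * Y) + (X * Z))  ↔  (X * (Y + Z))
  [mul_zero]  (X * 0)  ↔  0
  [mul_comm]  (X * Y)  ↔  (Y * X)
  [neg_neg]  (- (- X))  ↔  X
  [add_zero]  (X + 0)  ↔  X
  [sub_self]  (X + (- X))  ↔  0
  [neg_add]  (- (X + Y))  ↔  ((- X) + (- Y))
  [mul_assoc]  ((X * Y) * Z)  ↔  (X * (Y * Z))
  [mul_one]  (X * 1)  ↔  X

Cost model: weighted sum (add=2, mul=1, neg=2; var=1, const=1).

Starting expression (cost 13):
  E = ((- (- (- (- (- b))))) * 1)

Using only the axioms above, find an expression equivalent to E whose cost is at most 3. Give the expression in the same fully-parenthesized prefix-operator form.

(- b)   [cost 3]

step 1: neg_neg (→) rewrites (- (- (- b))) into (- b), now ((- (- (- b))) * 1)
step 2: mul_one (→) rewrites ((- (- (- b))) * 1) into (- (- (- b)))
step 3: neg_neg (→) rewrites (- (- (- b))) into (- b), reaching cost 3 (bound 3)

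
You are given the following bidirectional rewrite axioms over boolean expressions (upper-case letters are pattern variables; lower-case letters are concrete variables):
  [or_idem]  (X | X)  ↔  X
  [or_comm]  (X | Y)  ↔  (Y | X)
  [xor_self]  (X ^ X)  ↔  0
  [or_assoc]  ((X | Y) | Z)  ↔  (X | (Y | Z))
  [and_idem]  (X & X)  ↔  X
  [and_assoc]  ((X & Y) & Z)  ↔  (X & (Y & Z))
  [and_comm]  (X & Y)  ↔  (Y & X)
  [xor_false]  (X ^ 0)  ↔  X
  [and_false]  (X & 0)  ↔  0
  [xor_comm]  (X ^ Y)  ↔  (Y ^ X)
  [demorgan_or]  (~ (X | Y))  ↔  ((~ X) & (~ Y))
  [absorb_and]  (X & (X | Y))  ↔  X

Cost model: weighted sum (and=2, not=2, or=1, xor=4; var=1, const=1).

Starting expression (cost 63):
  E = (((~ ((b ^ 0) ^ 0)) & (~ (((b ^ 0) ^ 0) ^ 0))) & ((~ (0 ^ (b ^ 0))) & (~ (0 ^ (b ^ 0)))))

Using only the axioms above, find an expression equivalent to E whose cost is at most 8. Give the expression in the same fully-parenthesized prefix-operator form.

1. [xor_false →] (b ^ 0)  →  b;  E = (((~ ((b ^ 0) ^ 0)) & (~ ((b ^ 0) ^ 0))) & ((~ (0 ^ (b ^ 0))) & (~ (0 ^ (b ^ 0)))))
2. [and_idem →] ((~ ((b ^ 0) ^ 0)) & (~ ((b ^ 0) ^ 0)))  →  (~ ((b ^ 0) ^ 0));  E = ((~ ((b ^ 0) ^ 0)) & ((~ (0 ^ (b ^ 0))) & (~ (0 ^ (b ^ 0)))))
3. [xor_comm →] ((b ^ 0) ^ 0)  →  (0 ^ (b ^ 0));  E = ((~ (0 ^ (b ^ 0))) & ((~ (0 ^ (b ^ 0))) & (~ (0 ^ (b ^ 0)))))
4. [and_idem →] ((~ (0 ^ (b ^ 0))) & (~ (0 ^ (b ^ 0))))  →  (~ (0 ^ (b ^ 0)));  E = ((~ (0 ^ (b ^ 0))) & (~ (0 ^ (b ^ 0))))
5. [and_idem →] ((~ (0 ^ (b ^ 0))) & (~ (0 ^ (b ^ 0))))  →  (~ (0 ^ (b ^ 0)))
6. [xor_false →] (b ^ 0)  →  b;  cost 8 ≤ 8, done

(~ (0 ^ b))   [cost 8]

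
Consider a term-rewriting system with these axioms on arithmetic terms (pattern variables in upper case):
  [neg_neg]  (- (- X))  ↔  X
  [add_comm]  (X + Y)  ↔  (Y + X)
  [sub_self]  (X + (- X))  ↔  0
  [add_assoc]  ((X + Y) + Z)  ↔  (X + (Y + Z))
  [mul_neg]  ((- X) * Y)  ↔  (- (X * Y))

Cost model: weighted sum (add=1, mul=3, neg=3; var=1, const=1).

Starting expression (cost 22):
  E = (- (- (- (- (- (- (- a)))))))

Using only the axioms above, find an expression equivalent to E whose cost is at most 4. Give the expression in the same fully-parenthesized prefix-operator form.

1. [neg_neg →] (- (- (- (- (- a)))))  →  (- (- (- a)));  E = (- (- (- (- (- a)))))
2. [neg_neg →] (- (- a))  →  a;  E = (- (- (- a)))
3. [neg_neg →] (- (- (- a)))  →  (- a);  cost 4 ≤ 4, done

(- a)   [cost 4]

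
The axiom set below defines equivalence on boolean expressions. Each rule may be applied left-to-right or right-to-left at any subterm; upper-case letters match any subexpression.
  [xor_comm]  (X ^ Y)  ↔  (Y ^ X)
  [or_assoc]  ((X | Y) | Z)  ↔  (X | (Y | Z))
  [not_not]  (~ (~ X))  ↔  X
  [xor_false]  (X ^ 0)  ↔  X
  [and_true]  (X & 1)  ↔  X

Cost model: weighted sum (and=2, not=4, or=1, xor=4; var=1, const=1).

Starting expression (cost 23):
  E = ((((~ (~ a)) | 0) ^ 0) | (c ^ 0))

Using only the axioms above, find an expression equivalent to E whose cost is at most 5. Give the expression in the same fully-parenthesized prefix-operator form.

((a | 0) | c)   [cost 5]

(1) (c ^ 0)  =[xor_false →]=  c    ⊢ ((((~ (~ a)) | 0) ^ 0) | c)
(2) (((~ (~ a)) | 0) ^ 0)  =[xor_false →]=  ((~ (~ a)) | 0)    ⊢ (((~ (~ a)) | 0) | c)
(3) (~ (~ a))  =[not_not →]=  a    ⊢ cost 5, within 5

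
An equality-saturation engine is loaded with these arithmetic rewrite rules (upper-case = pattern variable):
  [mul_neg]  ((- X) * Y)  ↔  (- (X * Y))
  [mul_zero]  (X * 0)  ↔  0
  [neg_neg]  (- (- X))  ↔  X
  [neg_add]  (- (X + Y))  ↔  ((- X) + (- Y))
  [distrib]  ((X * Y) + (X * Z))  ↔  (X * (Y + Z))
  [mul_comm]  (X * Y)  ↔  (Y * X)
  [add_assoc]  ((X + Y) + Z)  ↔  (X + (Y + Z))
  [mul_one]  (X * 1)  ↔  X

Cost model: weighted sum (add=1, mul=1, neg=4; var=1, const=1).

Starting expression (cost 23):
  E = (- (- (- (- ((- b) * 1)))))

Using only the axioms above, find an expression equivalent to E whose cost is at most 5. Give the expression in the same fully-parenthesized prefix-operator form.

(- b)   [cost 5]

(1) (- (- (- (- ((- b) * 1)))))  =[neg_neg →]=  (- (- ((- b) * 1)))
(2) ((- b) * 1)  =[mul_one →]=  (- b)    ⊢ (- (- (- b)))
(3) (- (- b))  =[neg_neg →]=  b    ⊢ cost 5, within 5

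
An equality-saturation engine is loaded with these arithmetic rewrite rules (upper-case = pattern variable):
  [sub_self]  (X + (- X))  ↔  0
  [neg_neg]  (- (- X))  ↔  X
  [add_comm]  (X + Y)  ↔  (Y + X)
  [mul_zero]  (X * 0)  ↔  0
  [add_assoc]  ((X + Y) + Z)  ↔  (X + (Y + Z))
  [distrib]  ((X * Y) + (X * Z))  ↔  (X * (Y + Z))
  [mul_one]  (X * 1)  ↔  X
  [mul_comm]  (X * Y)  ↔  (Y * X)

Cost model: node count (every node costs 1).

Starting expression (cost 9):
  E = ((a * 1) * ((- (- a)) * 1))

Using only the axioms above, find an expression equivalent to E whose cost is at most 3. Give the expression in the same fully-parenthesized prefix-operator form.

1. [mul_one →] (a * 1)  →  a;  E = (a * ((- (- a)) * 1))
2. [neg_neg →] (- (- a))  →  a;  E = (a * (a * 1))
3. [mul_one →] (a * 1)  →  a;  cost 3 ≤ 3, done

(a * a)   [cost 3]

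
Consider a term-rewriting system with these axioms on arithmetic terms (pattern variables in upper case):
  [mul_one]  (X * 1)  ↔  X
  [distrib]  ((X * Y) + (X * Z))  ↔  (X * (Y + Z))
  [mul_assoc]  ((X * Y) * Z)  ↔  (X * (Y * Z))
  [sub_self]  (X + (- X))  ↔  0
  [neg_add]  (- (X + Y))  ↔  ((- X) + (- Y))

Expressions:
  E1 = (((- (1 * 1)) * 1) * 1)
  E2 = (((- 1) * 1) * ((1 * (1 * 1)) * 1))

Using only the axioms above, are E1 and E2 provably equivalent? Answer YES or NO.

YES

(1) (((- (1 * 1)) * 1) * 1)  =[mul_one →]=  ((- (1 * 1)) * 1)
(2) (1 * 1)  =[mul_one →]=  1    ⊢ ((- 1) * 1)
(3) (- 1)  =[mul_one ←]=  ((- 1) * 1)    ⊢ (((- 1) * 1) * 1)
(4) 1  =[mul_one ←]=  (1 * 1)    ⊢ (((- 1) * 1) * (1 * 1))
(5) 1  =[mul_one ←]=  (1 * 1)    ⊢ (((- 1) * 1) * ((1 * 1) * 1))
(6) 1  =[mul_one ←]=  (1 * 1)    ⊢ E2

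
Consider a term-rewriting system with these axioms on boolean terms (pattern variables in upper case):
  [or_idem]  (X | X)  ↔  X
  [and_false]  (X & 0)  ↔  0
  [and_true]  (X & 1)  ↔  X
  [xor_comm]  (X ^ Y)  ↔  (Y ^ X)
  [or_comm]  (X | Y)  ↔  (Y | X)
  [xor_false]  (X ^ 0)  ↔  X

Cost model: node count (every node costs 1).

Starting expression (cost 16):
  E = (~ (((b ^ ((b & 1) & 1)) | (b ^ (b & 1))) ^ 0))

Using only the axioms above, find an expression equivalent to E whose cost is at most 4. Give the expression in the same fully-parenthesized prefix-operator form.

(~ (b ^ b))   [cost 4]

step 1: and_true (→) rewrites ((b & 1) & 1) into (b & 1), now (~ (((b ^ (b & 1)) | (b ^ (b & 1))) ^ 0))
step 2: xor_false (→) rewrites (((b ^ (b & 1)) | (b ^ (b & 1))) ^ 0) into ((b ^ (b & 1)) | (b ^ (b & 1))), now (~ ((b ^ (b & 1)) | (b ^ (b & 1))))
step 3: or_idem (→) rewrites ((b ^ (b & 1)) | (b ^ (b & 1))) into (b ^ (b & 1)), now (~ (b ^ (b & 1)))
step 4: and_true (→) rewrites (b & 1) into b, reaching cost 4 (bound 4)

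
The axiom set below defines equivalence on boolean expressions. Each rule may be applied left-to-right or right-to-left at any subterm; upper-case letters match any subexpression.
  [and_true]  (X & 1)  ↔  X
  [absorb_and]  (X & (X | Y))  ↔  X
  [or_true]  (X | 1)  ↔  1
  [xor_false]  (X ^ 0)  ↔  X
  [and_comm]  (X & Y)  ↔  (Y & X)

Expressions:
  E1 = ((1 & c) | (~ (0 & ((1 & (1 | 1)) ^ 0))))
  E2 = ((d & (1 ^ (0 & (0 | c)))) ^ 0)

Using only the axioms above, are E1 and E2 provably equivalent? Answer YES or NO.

NO

Every axiom is a valid identity, so a rewrite proof would force E1 and E2 to agree under every assignment.
At c=0, d=0: E1 = 1 but E2 = 0; they differ, so no derivation exists.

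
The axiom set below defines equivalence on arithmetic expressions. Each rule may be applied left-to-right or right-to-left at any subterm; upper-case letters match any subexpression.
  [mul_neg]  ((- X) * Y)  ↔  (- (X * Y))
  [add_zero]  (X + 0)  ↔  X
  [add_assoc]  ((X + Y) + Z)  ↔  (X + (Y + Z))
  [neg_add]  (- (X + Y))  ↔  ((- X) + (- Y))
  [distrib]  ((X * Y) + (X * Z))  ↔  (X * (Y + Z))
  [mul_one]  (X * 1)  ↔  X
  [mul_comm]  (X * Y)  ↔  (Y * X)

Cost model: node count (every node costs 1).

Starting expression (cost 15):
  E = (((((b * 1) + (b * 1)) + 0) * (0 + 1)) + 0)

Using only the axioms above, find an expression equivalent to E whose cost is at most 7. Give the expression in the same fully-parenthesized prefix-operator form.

((b + b) * (0 + 1))   [cost 7]

(1) (((b * 1) + (b * 1)) + 0)  =[add_zero →]=  ((b * 1) + (b * 1))    ⊢ ((((b * 1) + (b * 1)) * (0 + 1)) + 0)
(2) ((((b * 1) + (b * 1)) * (0 + 1)) + 0)  =[add_zero →]=  (((b * 1) + (b * 1)) * (0 + 1))
(3) (b * 1)  =[mul_one →]=  b    ⊢ (((b * 1) + b) * (0 + 1))
(4) (b * 1)  =[mul_one →]=  b    ⊢ cost 7, within 7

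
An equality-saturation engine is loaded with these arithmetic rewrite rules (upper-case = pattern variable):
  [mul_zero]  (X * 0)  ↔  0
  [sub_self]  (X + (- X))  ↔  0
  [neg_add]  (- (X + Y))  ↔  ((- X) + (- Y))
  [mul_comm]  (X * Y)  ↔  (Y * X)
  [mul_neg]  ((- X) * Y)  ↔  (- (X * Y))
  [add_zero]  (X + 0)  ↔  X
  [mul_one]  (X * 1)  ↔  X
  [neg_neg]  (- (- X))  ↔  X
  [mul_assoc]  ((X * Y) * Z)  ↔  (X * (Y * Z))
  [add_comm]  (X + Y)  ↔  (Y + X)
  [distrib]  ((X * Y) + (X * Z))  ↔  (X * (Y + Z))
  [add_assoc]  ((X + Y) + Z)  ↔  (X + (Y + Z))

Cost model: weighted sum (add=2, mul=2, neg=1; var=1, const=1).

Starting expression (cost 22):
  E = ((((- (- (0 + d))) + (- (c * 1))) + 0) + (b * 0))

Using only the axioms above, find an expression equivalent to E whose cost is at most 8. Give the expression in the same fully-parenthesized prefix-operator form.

step 1: neg_neg (→) rewrites (- (- (0 + d))) into (0 + d), now ((((0 + d) + (- (c * 1))) + 0) + (b * 0))
step 2: mul_zero (→) rewrites (b * 0) into 0, now ((((0 + d) + (- (c * 1))) + 0) + 0)
step 3: add_zero (→) rewrites (((0 + d) + (- (c * 1))) + 0) into ((0 + d) + (- (c * 1))), now (((0 + d) + (- (c * 1))) + 0)
step 4: mul_one (→) rewrites (c * 1) into c, now (((0 + d) + (- c)) + 0)
step 5: add_zero (→) rewrites (((0 + d) + (- c)) + 0) into ((0 + d) + (- c)), reaching cost 8 (bound 8)

((0 + d) + (- c))   [cost 8]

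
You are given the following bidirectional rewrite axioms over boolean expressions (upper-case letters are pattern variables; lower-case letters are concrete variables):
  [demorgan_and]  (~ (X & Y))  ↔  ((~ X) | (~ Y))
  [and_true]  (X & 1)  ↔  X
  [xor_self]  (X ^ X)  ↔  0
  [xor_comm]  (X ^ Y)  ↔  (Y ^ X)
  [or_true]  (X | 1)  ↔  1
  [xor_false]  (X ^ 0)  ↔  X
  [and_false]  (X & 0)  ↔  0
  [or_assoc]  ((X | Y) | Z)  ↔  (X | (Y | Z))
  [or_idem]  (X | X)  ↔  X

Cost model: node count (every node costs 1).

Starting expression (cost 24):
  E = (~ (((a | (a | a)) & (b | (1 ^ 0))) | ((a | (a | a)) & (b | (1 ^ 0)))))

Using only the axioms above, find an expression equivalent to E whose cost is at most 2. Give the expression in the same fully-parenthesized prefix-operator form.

step 1: or_idem (→) rewrites (((a | (a | a)) & (b | (1 ^ 0))) | ((a | (a | a)) & (b | (1 ^ 0)))) into ((a | (a | a)) & (b | (1 ^ 0))), now (~ ((a | (a | a)) & (b | (1 ^ 0))))
step 2: xor_false (→) rewrites (1 ^ 0) into 1, now (~ ((a | (a | a)) & (b | 1)))
step 3: or_idem (→) rewrites (a | a) into a, now (~ ((a | a) & (b | 1)))
step 4: or_idem (→) rewrites (a | a) into a, now (~ (a & (b | 1)))
step 5: or_true (→) rewrites (b | 1) into 1, now (~ (a & 1))
step 6: and_true (→) rewrites (a & 1) into a, reaching cost 2 (bound 2)

(~ a)   [cost 2]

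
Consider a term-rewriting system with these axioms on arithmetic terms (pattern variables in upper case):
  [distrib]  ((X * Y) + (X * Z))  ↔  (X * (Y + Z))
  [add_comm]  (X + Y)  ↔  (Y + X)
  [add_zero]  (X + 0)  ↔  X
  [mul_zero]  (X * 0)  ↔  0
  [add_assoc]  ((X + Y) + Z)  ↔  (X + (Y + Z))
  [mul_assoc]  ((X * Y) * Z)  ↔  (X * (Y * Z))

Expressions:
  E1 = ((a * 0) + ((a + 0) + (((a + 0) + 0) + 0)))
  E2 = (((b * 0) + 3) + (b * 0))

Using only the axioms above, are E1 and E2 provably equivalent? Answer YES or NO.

All listed rules preserve value, hence provable equivalence implies equal values everywhere; look for a separating assignment.
a=0, b=0 gives E1 ↦ 0, E2 ↦ 3; values differ ⇒ not provably equivalent.

NO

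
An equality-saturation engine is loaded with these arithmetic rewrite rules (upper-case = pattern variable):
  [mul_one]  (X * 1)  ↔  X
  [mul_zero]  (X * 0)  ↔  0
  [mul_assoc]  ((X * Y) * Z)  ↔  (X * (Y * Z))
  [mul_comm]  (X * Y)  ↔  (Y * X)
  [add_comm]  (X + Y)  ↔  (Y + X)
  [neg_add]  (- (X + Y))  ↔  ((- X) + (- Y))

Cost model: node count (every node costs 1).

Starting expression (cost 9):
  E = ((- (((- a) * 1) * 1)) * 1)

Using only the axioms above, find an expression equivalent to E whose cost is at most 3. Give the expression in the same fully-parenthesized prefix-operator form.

(- (- a))   [cost 3]

1. [mul_one →] ((- a) * 1)  →  (- a);  E = ((- ((- a) * 1)) * 1)
2. [mul_one →] ((- ((- a) * 1)) * 1)  →  (- ((- a) * 1))
3. [mul_one →] ((- a) * 1)  →  (- a);  cost 3 ≤ 3, done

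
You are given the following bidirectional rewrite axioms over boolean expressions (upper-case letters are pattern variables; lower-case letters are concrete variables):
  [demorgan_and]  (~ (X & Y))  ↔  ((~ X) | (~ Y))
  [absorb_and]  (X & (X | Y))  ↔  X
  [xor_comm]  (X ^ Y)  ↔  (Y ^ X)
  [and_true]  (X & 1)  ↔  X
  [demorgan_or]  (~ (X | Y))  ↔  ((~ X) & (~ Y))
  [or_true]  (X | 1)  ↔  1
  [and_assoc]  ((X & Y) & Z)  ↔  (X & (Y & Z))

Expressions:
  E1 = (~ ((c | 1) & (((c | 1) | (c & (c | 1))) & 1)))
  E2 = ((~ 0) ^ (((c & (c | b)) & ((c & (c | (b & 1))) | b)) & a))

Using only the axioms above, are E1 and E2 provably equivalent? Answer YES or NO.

NO

The axioms are sound identities: if E1 ↔* E2 then E1 and E2 evaluate identically under any assignment.
Under a=0, b=0, c=0: E1 evaluates to 0, E2 to 1. Distinct ⇒ no rewrite sequence connects them.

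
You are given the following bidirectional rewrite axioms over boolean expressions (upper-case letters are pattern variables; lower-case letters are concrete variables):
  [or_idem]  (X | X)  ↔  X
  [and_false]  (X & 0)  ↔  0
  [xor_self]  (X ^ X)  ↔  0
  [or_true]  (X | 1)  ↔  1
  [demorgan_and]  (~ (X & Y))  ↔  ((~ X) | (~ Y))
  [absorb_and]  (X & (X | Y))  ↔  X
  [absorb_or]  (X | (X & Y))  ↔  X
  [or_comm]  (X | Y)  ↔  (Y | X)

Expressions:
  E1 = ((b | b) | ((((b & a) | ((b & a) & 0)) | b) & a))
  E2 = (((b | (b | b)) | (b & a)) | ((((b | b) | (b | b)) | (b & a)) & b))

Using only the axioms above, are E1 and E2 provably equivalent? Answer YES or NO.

(1) ((b & a) | ((b & a) & 0))  =[absorb_or →]=  (b & a)    ⊢ ((b | b) | (((b & a) | b) & a))
(2) ((b & a) | b)  =[or_comm →]=  (b | (b & a))    ⊢ ((b | b) | ((b | (b & a)) & a))
(3) (b | (b & a))  =[absorb_or →]=  b    ⊢ ((b | b) | (b & a))
(4) b  =[or_idem ←]=  (b | b)    ⊢ ((b | (b | b)) | (b & a))
(5) ((b | (b | b)) | (b & a))  =[absorb_or ←]=  (((b | (b | b)) | (b & a)) | (((b | (b | b)) | (b & a)) & b))
(6) b  =[or_idem ←]=  (b | b)    ⊢ E2

YES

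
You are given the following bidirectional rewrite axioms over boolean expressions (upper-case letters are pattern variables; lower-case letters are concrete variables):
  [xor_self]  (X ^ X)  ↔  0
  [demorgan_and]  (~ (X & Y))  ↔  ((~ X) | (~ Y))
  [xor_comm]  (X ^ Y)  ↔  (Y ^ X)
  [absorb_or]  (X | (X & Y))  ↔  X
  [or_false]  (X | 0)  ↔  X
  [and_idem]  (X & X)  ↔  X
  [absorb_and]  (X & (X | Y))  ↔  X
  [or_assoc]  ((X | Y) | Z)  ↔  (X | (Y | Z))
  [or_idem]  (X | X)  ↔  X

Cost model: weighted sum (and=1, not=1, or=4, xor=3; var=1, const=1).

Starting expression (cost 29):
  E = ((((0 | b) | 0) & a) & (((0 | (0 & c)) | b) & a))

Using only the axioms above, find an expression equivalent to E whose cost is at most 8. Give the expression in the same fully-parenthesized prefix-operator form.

((0 | b) & a)   [cost 8]

(1) ((0 | b) | 0)  =[or_false →]=  (0 | b)    ⊢ (((0 | b) & a) & (((0 | (0 & c)) | b) & a))
(2) (0 | (0 & c))  =[absorb_or →]=  0    ⊢ (((0 | b) & a) & ((0 | b) & a))
(3) (((0 | b) & a) & ((0 | b) & a))  =[and_idem →]=  ((0 | b) & a)    ⊢ cost 8, within 8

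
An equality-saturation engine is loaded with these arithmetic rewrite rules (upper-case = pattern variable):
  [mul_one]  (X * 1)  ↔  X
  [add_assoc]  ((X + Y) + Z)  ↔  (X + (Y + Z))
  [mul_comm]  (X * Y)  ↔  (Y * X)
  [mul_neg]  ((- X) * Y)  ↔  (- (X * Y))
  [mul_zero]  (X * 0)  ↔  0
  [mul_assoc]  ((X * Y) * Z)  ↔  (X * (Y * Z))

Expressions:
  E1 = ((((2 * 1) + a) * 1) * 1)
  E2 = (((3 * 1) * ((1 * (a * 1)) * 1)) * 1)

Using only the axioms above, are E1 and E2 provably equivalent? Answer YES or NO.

NO

Every axiom is a valid identity, so a rewrite proof would force E1 and E2 to agree under every assignment.
At a=0: E1 = 2 but E2 = 0; they differ, so no derivation exists.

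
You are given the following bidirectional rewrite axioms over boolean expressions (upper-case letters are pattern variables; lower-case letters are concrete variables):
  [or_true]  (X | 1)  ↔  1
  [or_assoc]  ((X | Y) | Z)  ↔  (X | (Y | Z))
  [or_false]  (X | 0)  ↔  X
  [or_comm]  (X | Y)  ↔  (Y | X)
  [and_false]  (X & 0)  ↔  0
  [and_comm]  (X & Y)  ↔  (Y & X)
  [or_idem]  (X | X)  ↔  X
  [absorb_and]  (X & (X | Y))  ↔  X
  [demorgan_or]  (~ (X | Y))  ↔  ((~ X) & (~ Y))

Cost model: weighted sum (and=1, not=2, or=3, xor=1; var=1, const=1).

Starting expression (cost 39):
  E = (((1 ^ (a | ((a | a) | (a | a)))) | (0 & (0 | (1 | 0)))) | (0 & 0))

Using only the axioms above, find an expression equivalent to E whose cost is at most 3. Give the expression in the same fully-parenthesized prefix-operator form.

(1 ^ a)   [cost 3]

1. [or_idem →] ((a | a) | (a | a))  →  (a | a);  E = (((1 ^ (a | (a | a))) | (0 & (0 | (1 | 0)))) | (0 & 0))
2. [or_false →] (1 | 0)  →  1;  E = (((1 ^ (a | (a | a))) | (0 & (0 | 1))) | (0 & 0))
3. [or_idem →] (a | a)  →  a;  E = (((1 ^ (a | a)) | (0 & (0 | 1))) | (0 & 0))
4. [and_false →] (0 & 0)  →  0;  E = (((1 ^ (a | a)) | (0 & (0 | 1))) | 0)
5. [or_idem →] (a | a)  →  a;  E = (((1 ^ a) | (0 & (0 | 1))) | 0)
6. [absorb_and →] (0 & (0 | 1))  →  0;  E = (((1 ^ a) | 0) | 0)
7. [or_false →] (((1 ^ a) | 0) | 0)  →  ((1 ^ a) | 0)
8. [or_false →] ((1 ^ a) | 0)  →  (1 ^ a);  cost 3 ≤ 3, done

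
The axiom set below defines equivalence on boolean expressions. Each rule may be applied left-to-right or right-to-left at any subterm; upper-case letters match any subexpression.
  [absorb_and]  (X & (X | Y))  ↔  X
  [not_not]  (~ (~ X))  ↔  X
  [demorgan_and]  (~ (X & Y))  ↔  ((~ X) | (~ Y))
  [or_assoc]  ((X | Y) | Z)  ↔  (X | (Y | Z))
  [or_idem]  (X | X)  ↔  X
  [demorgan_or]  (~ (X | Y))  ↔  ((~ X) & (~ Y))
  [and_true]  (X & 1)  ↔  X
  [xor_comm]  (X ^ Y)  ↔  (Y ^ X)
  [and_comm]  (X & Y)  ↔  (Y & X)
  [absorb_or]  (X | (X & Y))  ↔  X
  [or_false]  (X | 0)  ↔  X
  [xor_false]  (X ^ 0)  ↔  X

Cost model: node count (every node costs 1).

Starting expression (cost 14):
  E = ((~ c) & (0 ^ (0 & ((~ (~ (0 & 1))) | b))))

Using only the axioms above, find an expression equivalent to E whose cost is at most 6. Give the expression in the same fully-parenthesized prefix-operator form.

((~ c) & (0 ^ 0))   [cost 6]

(1) (~ (~ (0 & 1)))  =[not_not →]=  (0 & 1)    ⊢ ((~ c) & (0 ^ (0 & ((0 & 1) | b))))
(2) (0 & 1)  =[and_true →]=  0    ⊢ ((~ c) & (0 ^ (0 & (0 | b))))
(3) (0 & (0 | b))  =[absorb_and →]=  0    ⊢ cost 6, within 6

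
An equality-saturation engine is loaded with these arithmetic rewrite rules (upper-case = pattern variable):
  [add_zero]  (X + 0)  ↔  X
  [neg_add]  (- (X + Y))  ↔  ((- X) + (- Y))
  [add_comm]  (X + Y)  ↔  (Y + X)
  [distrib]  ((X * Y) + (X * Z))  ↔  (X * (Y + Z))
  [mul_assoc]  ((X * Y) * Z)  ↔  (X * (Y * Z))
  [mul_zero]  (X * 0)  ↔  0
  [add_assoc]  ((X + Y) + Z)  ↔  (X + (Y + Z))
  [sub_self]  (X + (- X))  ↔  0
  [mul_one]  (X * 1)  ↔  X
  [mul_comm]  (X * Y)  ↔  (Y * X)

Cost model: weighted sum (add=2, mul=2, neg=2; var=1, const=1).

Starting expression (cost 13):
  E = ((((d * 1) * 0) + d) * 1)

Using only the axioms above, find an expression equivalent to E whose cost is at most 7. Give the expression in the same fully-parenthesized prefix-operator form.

step 1: mul_comm (→) rewrites ((d * 1) * 0) into (0 * (d * 1)), now (((0 * (d * 1)) + d) * 1)
step 2: mul_one (→) rewrites (d * 1) into d, now (((0 * d) + d) * 1)
step 3: mul_one (→) rewrites (((0 * d) + d) * 1) into ((0 * d) + d), reaching cost 7 (bound 7)

((0 * d) + d)   [cost 7]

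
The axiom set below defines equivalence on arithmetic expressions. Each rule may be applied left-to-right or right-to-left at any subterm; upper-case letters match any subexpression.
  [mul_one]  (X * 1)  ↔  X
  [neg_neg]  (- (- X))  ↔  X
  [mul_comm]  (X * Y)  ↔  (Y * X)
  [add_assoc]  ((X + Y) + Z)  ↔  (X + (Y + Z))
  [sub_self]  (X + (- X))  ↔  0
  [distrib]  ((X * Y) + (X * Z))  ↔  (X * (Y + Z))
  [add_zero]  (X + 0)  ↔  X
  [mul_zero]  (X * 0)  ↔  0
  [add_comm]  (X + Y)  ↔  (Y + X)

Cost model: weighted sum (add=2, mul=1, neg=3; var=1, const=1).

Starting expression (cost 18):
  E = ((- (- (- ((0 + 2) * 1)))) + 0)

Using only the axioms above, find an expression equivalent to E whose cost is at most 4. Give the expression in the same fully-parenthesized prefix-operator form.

(1) ((- (- (- ((0 + 2) * 1)))) + 0)  =[add_zero →]=  (- (- (- ((0 + 2) * 1))))
(2) (0 + 2)  =[add_comm →]=  (2 + 0)    ⊢ (- (- (- ((2 + 0) * 1))))
(3) (- (- (- ((2 + 0) * 1))))  =[neg_neg →]=  (- ((2 + 0) * 1))
(4) ((2 + 0) * 1)  =[mul_one →]=  (2 + 0)    ⊢ (- (2 + 0))
(5) (2 + 0)  =[add_zero →]=  2    ⊢ cost 4, within 4

(- 2)   [cost 4]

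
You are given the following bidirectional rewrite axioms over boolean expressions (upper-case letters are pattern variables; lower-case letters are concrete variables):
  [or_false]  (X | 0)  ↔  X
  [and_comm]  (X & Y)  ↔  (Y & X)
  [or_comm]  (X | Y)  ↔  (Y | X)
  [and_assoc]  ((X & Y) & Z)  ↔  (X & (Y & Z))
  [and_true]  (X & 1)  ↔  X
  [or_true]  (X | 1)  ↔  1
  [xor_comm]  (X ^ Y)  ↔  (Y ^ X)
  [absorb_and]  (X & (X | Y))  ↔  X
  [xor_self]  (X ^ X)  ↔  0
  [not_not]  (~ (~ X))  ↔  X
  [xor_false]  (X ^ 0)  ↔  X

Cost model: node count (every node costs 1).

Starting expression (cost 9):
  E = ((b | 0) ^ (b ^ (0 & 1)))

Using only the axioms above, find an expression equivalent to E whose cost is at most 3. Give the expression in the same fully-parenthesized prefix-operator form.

(b ^ b)   [cost 3]

(1) (0 & 1)  =[and_true →]=  0    ⊢ ((b | 0) ^ (b ^ 0))
(2) (b | 0)  =[or_false →]=  b    ⊢ (b ^ (b ^ 0))
(3) (b ^ 0)  =[xor_false →]=  b    ⊢ cost 3, within 3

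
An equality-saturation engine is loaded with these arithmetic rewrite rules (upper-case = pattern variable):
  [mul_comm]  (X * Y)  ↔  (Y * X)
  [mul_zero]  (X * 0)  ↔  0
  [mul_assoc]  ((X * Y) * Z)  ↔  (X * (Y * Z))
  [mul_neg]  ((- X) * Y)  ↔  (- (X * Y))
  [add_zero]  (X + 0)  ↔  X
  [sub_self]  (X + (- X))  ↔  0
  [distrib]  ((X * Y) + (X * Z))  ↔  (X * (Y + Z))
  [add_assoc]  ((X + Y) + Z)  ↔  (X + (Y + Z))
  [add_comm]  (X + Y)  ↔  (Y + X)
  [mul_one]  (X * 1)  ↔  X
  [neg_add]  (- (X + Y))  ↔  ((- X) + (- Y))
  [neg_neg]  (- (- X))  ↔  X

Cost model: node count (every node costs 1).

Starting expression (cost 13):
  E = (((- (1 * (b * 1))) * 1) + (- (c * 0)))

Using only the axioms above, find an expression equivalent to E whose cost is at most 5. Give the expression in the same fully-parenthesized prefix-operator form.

((- b) + (- 0))   [cost 5]

1. [mul_one →] (b * 1)  →  b;  E = (((- (1 * b)) * 1) + (- (c * 0)))
2. [mul_comm →] (1 * b)  →  (b * 1);  E = (((- (b * 1)) * 1) + (- (c * 0)))
3. [mul_one →] ((- (b * 1)) * 1)  →  (- (b * 1));  E = ((- (b * 1)) + (- (c * 0)))
4. [mul_one →] (b * 1)  →  b;  E = ((- b) + (- (c * 0)))
5. [mul_zero →] (c * 0)  →  0;  cost 5 ≤ 5, done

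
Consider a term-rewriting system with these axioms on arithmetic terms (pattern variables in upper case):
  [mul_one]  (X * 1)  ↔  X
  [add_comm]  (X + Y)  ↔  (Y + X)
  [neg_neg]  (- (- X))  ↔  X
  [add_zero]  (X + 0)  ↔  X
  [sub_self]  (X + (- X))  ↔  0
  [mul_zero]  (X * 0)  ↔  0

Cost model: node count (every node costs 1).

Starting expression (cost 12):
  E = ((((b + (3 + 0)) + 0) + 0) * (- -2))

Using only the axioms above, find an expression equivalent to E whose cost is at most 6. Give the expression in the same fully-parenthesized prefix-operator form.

((b + 3) * (- -2))   [cost 6]

(1) (((b + (3 + 0)) + 0) + 0)  =[add_zero →]=  ((b + (3 + 0)) + 0)    ⊢ (((b + (3 + 0)) + 0) * (- -2))
(2) (3 + 0)  =[add_zero →]=  3    ⊢ (((b + 3) + 0) * (- -2))
(3) ((b + 3) + 0)  =[add_zero →]=  (b + 3)    ⊢ cost 6, within 6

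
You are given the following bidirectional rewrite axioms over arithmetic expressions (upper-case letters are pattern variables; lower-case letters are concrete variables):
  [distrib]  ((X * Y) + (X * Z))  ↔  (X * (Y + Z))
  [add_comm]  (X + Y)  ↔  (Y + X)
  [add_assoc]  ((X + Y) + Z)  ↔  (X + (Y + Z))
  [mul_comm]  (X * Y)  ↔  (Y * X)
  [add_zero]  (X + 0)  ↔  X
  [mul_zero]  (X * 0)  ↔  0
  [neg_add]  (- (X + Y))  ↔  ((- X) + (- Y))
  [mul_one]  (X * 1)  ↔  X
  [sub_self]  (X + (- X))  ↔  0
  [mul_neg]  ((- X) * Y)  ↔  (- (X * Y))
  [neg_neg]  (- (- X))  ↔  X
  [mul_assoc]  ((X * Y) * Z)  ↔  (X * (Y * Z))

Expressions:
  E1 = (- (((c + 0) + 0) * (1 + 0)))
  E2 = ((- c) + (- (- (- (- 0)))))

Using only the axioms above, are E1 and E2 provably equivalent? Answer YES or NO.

YES

step 1: add_zero (→) rewrites (c + 0) into c, now (- ((c + 0) * (1 + 0)))
step 2: add_zero (→) rewrites (1 + 0) into 1, now (- ((c + 0) * 1))
step 3: mul_one (→) rewrites ((c + 0) * 1) into (c + 0), now (- (c + 0))
step 4: add_zero (→) rewrites (c + 0) into c, now (- c)
step 5: add_zero (←) rewrites (- c) into ((- c) + 0)
step 6: neg_neg (←) rewrites 0 into (- (- 0)), now ((- c) + (- (- 0)))
step 7: neg_neg (←) rewrites (- 0) into (- (- (- 0))), which is E2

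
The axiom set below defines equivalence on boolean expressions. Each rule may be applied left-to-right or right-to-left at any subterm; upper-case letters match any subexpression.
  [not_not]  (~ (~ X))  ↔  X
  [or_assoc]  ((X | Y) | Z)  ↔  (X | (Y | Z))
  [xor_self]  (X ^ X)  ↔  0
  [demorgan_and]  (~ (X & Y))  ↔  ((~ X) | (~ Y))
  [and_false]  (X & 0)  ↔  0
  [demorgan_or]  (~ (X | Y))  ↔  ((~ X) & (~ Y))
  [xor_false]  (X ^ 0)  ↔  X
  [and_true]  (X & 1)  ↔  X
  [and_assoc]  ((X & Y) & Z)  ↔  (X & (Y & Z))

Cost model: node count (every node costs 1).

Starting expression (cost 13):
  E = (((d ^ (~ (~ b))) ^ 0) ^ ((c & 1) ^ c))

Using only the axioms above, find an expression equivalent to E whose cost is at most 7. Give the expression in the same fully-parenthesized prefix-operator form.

step 1: not_not (→) rewrites (~ (~ b)) into b, now (((d ^ b) ^ 0) ^ ((c & 1) ^ c))
step 2: xor_false (→) rewrites ((d ^ b) ^ 0) into (d ^ b), now ((d ^ b) ^ ((c & 1) ^ c))
step 3: and_true (→) rewrites (c & 1) into c, reaching cost 7 (bound 7)

((d ^ b) ^ (c ^ c))   [cost 7]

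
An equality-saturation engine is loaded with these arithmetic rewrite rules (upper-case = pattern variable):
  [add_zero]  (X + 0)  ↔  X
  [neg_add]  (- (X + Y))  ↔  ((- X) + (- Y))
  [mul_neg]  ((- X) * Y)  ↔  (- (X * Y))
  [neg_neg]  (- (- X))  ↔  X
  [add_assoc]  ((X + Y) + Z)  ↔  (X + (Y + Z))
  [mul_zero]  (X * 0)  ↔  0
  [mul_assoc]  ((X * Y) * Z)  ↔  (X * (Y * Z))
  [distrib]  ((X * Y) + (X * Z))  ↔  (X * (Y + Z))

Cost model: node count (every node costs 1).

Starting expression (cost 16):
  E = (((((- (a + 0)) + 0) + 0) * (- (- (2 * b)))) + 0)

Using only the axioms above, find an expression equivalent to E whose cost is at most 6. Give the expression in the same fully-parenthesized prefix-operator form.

step 1: add_zero (→) rewrites (((- (a + 0)) + 0) + 0) into ((- (a + 0)) + 0), now ((((- (a + 0)) + 0) * (- (- (2 * b)))) + 0)
step 2: add_zero (→) rewrites (a + 0) into a, now ((((- a) + 0) * (- (- (2 * b)))) + 0)
step 3: add_zero (→) rewrites ((- a) + 0) into (- a), now (((- a) * (- (- (2 * b)))) + 0)
step 4: add_zero (→) rewrites (((- a) * (- (- (2 * b)))) + 0) into ((- a) * (- (- (2 * b))))
step 5: neg_neg (→) rewrites (- (- (2 * b))) into (2 * b), reaching cost 6 (bound 6)

((- a) * (2 * b))   [cost 6]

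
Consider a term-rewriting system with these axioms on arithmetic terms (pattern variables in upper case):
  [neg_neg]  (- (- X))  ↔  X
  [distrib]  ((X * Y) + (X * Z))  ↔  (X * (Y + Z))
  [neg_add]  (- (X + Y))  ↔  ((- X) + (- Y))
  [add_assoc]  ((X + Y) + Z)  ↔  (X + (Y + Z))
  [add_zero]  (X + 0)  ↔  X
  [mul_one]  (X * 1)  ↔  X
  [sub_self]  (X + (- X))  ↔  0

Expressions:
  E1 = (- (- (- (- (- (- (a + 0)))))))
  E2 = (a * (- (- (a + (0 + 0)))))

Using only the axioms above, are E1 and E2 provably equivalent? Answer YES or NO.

NO

All listed rules preserve value, hence provable equivalence implies equal values everywhere; look for a separating assignment.
a=-1 gives E1 ↦ -1, E2 ↦ 1; values differ ⇒ not provably equivalent.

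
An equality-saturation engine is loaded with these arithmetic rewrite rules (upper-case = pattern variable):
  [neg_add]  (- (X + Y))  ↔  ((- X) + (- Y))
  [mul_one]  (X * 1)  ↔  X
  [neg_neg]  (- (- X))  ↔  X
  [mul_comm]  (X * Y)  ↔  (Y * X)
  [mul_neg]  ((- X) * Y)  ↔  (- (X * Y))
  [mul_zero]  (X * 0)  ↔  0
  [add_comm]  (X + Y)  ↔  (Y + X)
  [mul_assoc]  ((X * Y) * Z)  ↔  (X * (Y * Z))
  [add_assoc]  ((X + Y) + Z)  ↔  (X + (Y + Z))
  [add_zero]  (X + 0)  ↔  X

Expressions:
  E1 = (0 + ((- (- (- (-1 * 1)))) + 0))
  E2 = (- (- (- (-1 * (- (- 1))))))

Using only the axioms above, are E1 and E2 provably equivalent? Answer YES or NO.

step 1: neg_neg (→) rewrites (- (- (- (-1 * 1)))) into (- (-1 * 1)), now (0 + ((- (-1 * 1)) + 0))
step 2: add_zero (→) rewrites ((- (-1 * 1)) + 0) into (- (-1 * 1)), now (0 + (- (-1 * 1)))
step 3: add_comm (→) rewrites (0 + (- (-1 * 1))) into ((- (-1 * 1)) + 0)
step 4: mul_one (→) rewrites (-1 * 1) into -1, now ((- -1) + 0)
step 5: add_zero (→) rewrites ((- -1) + 0) into (- -1)
step 6: mul_one (←) rewrites -1 into (-1 * 1), now (- (-1 * 1))
step 7: neg_neg (←) rewrites 1 into (- (- 1)), now (- (-1 * (- (- 1))))
step 8: neg_neg (←) rewrites (- (-1 * (- (- 1)))) into (- (- (- (-1 * (- (- 1)))))), which is E2

YES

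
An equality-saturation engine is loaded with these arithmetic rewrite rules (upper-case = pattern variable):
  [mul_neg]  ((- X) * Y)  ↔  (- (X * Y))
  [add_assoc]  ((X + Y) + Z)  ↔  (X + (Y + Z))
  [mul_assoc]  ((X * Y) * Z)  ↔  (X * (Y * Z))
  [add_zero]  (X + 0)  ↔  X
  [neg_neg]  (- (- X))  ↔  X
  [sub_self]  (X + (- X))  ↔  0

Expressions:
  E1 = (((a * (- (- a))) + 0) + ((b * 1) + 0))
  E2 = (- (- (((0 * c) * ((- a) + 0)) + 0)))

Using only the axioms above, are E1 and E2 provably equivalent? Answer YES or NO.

NO

All listed rules preserve value, hence provable equivalence implies equal values everywhere; look for a separating assignment.
a=0, b=1, c=0 gives E1 ↦ 1, E2 ↦ 0; values differ ⇒ not provably equivalent.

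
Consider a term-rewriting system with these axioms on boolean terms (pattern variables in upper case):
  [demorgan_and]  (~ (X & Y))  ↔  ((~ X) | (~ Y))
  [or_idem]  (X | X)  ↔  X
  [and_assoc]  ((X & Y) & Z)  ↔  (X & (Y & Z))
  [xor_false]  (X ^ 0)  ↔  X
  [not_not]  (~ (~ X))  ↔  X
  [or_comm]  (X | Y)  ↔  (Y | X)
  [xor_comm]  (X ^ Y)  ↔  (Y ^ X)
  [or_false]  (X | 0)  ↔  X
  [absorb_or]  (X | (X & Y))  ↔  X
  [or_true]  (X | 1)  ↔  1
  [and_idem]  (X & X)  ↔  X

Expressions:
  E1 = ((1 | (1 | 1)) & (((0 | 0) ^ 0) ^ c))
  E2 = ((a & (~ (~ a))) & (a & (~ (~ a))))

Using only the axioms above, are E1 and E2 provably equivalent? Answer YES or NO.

NO

All listed rules preserve value, hence provable equivalence implies equal values everywhere; look for a separating assignment.
a=0, c=1 gives E1 ↦ 1, E2 ↦ 0; values differ ⇒ not provably equivalent.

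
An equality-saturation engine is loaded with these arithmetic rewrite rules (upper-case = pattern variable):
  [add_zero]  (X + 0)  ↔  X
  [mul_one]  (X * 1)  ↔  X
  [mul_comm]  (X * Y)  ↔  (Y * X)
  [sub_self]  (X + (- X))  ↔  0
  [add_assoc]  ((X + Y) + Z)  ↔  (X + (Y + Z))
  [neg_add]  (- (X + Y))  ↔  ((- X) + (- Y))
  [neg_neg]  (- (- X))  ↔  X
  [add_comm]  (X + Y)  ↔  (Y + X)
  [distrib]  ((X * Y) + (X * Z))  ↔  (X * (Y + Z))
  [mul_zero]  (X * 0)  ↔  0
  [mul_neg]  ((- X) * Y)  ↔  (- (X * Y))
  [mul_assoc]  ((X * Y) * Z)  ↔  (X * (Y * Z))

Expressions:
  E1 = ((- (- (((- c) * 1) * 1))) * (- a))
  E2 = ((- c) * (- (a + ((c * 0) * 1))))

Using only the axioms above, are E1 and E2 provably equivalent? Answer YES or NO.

YES

(1) (((- c) * 1) * 1)  =[mul_one →]=  ((- c) * 1)    ⊢ ((- (- ((- c) * 1))) * (- a))
(2) ((- c) * 1)  =[mul_one →]=  (- c)    ⊢ ((- (- (- c))) * (- a))
(3) (- (- (- c)))  =[neg_neg →]=  (- c)    ⊢ ((- c) * (- a))
(4) a  =[add_zero ←]=  (a + 0)    ⊢ ((- c) * (- (a + 0)))
(5) 0  =[mul_zero ←]=  (c * 0)    ⊢ ((- c) * (- (a + (c * 0))))
(6) (c * 0)  =[mul_one ←]=  ((c * 0) * 1)    ⊢ E2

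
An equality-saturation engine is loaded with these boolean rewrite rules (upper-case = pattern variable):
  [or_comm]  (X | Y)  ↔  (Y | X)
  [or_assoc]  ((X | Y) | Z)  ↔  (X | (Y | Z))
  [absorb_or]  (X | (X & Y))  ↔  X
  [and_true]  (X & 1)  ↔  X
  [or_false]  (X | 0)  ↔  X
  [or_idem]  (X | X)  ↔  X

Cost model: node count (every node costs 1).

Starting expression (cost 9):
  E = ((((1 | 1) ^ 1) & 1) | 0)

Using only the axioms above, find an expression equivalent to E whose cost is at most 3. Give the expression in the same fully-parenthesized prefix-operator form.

step 1: and_true (→) rewrites (((1 | 1) ^ 1) & 1) into ((1 | 1) ^ 1), now (((1 | 1) ^ 1) | 0)
step 2: or_false (→) rewrites (((1 | 1) ^ 1) | 0) into ((1 | 1) ^ 1)
step 3: or_idem (→) rewrites (1 | 1) into 1, reaching cost 3 (bound 3)

(1 ^ 1)   [cost 3]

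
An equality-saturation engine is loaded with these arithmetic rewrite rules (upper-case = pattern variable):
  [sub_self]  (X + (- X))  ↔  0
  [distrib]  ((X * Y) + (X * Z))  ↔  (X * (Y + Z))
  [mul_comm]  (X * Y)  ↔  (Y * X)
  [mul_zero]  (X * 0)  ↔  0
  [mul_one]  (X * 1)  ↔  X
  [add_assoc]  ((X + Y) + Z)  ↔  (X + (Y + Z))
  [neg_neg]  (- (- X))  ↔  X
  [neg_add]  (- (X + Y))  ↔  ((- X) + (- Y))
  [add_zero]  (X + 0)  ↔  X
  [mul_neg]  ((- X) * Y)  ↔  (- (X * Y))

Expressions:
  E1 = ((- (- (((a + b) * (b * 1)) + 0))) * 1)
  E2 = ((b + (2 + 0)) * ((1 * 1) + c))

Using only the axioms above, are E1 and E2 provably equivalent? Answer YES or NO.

The axioms are sound identities: if E1 ↔* E2 then E1 and E2 evaluate identically under any assignment.
Under a=0, b=0, c=0: E1 evaluates to 0, E2 to 2. Distinct ⇒ no rewrite sequence connects them.

NO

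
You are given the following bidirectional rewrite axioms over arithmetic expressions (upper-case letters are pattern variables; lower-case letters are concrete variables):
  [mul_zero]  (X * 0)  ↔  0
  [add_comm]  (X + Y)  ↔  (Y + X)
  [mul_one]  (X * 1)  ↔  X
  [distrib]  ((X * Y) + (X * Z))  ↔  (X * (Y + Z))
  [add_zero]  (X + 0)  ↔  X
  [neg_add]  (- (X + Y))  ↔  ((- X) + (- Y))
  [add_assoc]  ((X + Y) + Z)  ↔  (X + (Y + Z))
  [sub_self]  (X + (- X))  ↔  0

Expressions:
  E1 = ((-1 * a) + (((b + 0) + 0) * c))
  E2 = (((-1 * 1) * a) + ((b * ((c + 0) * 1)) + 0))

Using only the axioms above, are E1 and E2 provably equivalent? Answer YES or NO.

YES

step 1: add_zero (→) rewrites (b + 0) into b, now ((-1 * a) + ((b + 0) * c))
step 2: add_zero (→) rewrites (b + 0) into b, now ((-1 * a) + (b * c))
step 3: mul_one (←) rewrites c into (c * 1), now ((-1 * a) + (b * (c * 1)))
step 4: mul_one (←) rewrites -1 into (-1 * 1), now (((-1 * 1) * a) + (b * (c * 1)))
step 5: add_zero (←) rewrites (b * (c * 1)) into ((b * (c * 1)) + 0), now (((-1 * 1) * a) + ((b * (c * 1)) + 0))
step 6: add_zero (←) rewrites c into (c + 0), which is E2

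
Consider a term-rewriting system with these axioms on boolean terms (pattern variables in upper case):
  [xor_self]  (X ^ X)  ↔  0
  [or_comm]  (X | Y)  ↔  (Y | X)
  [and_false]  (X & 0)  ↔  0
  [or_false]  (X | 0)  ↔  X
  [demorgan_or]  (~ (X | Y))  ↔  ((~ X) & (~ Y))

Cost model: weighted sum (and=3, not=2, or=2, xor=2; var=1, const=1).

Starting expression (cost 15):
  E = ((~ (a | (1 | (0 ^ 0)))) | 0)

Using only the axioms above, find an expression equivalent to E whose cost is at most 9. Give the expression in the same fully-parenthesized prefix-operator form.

((~ (a | 1)) | 0)   [cost 9]

(1) (0 ^ 0)  =[xor_self →]=  0    ⊢ ((~ (a | (1 | 0))) | 0)
(2) (1 | 0)  =[or_false →]=  1    ⊢ cost 9, within 9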